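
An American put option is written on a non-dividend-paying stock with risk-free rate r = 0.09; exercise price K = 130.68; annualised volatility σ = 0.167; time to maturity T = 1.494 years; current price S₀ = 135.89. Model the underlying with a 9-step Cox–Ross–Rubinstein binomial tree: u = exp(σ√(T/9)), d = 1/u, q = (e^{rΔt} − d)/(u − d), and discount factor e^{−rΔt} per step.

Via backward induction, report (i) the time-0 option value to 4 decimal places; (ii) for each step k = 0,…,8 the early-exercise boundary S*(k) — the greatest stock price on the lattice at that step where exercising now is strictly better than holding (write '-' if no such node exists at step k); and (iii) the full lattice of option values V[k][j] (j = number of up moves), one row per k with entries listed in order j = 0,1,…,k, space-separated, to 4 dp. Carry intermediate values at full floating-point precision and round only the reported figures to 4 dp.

price = 3.9118
boundary = - - 118.6009 110.7996 118.6009 110.7996 118.6009 110.7996 118.6009
tree:
3.9118
6.9675 1.9182
12.0791 3.6435 0.7853
19.8804 6.7394 1.6156 0.2366
27.1686 12.0791 3.2534 0.5349 0.0384
33.9773 19.8804 6.3786 1.1957 0.0959 0.0000
40.3382 27.1686 12.0791 2.6362 0.2394 0.0000 0.0000
46.2807 33.9773 19.8804 5.7101 0.5979 0.0000 0.0000 0.0000
51.8323 40.3382 27.1686 12.0791 1.4931 0.0000 0.0000 0.0000 0.0000
57.0187 46.2807 33.9773 19.8804 3.7285 0.0000 0.0000 0.0000 0.0000 0.0000

Δt=0.16600, u=1.07041, d=0.93422, q=0.59352, disc=e^(-rΔt)=0.98517
k=9 terminal: V=max(K-S,0) → 57.0187 46.2807 33.9773 19.8804 3.7285 0.0000 0.0000 0.0000 0.0000 0.0000
k=8: j=0 S=78.8477 intr=51.8323 cont=49.8945 V=51.8323[EX]; j=1 S=90.3418 intr=40.3382 cont=38.4004 V=40.3382[EX]; j=2 S=103.5114 intr=27.1686 cont=25.2307 V=27.1686[EX]; j=3 S=118.6009 intr=12.0791 cont=10.1413 V=12.0791[EX]; j=4 S=135.8900 intr=0.0000 cont=1.4931 V=1.4931[hold]; j=5 S=155.6995 intr=0.0000 cont=0.0000 V=0.0000[hold]; j=6 S=178.3967 intr=0.0000 cont=0.0000 V=0.0000[hold]; j=7 S=204.4026 intr=0.0000 cont=0.0000 V=0.0000[hold]; j=8 S=234.1995 intr=0.0000 cont=0.0000 V=0.0000[hold]  S*(8)=118.6009
k=7: j=0 S=84.3993 intr=46.2807 cont=44.3429 V=46.2807[EX]; j=1 S=96.7027 intr=33.9773 cont=32.0395 V=33.9773[EX]; j=2 S=110.7996 intr=19.8804 cont=17.9426 V=19.8804[EX]; j=3 S=126.9515 intr=3.7285 cont=5.7101 V=5.7101[hold]; j=4 S=145.4579 intr=0.0000 cont=0.5979 V=0.5979[hold]; j=5 S=166.6621 intr=0.0000 cont=0.0000 V=0.0000[hold]; j=6 S=190.9574 intr=0.0000 cont=0.0000 V=0.0000[hold]; j=7 S=218.7944 intr=0.0000 cont=0.0000 V=0.0000[hold]  S*(7)=110.7996
k=6: j=0 S=90.3418 intr=40.3382 cont=38.4004 V=40.3382[EX]; j=1 S=103.5114 intr=27.1686 cont=25.2307 V=27.1686[EX]; j=2 S=118.6009 intr=12.0791 cont=11.3000 V=12.0791[EX]; j=3 S=135.8900 intr=0.0000 cont=2.6362 V=2.6362[hold]; j=4 S=155.6995 intr=0.0000 cont=0.2394 V=0.2394[hold]; j=5 S=178.3967 intr=0.0000 cont=0.0000 V=0.0000[hold]; j=6 S=204.4026 intr=0.0000 cont=0.0000 V=0.0000[hold]  S*(6)=118.6009
k=5: j=0 S=96.7027 intr=33.9773 cont=32.0395 V=33.9773[EX]; j=1 S=110.7996 intr=19.8804 cont=17.9426 V=19.8804[EX]; j=2 S=126.9515 intr=3.7285 cont=6.3786 V=6.3786[hold]; j=3 S=145.4579 intr=0.0000 cont=1.1957 V=1.1957[hold]; j=4 S=166.6621 intr=0.0000 cont=0.0959 V=0.0959[hold]; j=5 S=190.9574 intr=0.0000 cont=0.0000 V=0.0000[hold]  S*(5)=110.7996
k=4: j=0 S=103.5114 intr=27.1686 cont=25.2307 V=27.1686[EX]; j=1 S=118.6009 intr=12.0791 cont=11.6908 V=12.0791[EX]; j=2 S=135.8900 intr=0.0000 cont=3.2534 V=3.2534[hold]; j=3 S=155.6995 intr=0.0000 cont=0.5349 V=0.5349[hold]; j=4 S=178.3967 intr=0.0000 cont=0.0384 V=0.0384[hold]  S*(4)=118.6009
k=3: j=0 S=110.7996 intr=19.8804 cont=17.9426 V=19.8804[EX]; j=1 S=126.9515 intr=3.7285 cont=6.7394 V=6.7394[hold]; j=2 S=145.4579 intr=0.0000 cont=1.6156 V=1.6156[hold]; j=3 S=166.6621 intr=0.0000 cont=0.2366 V=0.2366[hold]  S*(3)=110.7996
k=2: j=0 S=118.6009 intr=12.0791 cont=11.9018 V=12.0791[EX]; j=1 S=135.8900 intr=0.0000 cont=3.6435 V=3.6435[hold]; j=2 S=155.6995 intr=0.0000 cont=0.7853 V=0.7853[hold]  S*(2)=118.6009
k=1: j=0 S=126.9515 intr=3.7285 cont=6.9675 V=6.9675[hold]; j=1 S=145.4579 intr=0.0000 cont=1.9182 V=1.9182[hold]  S*(1)=-
k=0: j=0 S=135.8900 intr=0.0000 cont=3.9118 V=3.9118[hold]  S*(0)=-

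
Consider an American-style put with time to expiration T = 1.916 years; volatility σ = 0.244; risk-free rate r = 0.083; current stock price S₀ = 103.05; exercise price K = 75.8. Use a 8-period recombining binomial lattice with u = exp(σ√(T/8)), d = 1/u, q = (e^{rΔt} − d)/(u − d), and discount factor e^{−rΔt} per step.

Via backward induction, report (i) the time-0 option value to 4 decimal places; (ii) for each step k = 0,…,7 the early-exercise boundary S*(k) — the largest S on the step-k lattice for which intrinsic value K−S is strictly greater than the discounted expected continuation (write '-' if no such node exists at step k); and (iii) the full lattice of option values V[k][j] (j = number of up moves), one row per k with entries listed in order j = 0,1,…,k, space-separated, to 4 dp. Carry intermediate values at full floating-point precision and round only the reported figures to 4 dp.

Δt=0.23950, u=1.12683, d=0.88744, q=0.55405, disc=e^(-rΔt)=0.98032
k=8 terminal: V=max(K-S,0) → 36.1564 25.4625 11.8838 0.0000 0.0000 0.0000 0.0000 0.0000 0.0000
k=7: j=0 S=44.6717 intr=31.1283 cont=29.6364 V=31.1283[EX]; j=1 S=56.7220 intr=19.0780 cont=17.5861 V=19.0780[EX]; j=2 S=72.0228 intr=3.7772 cont=5.1953 V=5.1953[hold]; j=3 S=91.4510 intr=0.0000 cont=0.0000 V=0.0000[hold]; j=4 S=116.1201 intr=0.0000 cont=0.0000 V=0.0000[hold]; j=5 S=147.4436 intr=0.0000 cont=0.0000 V=0.0000[hold]; j=6 S=187.2167 intr=0.0000 cont=0.0000 V=0.0000[hold]; j=7 S=237.7187 intr=0.0000 cont=0.0000 V=0.0000[hold]  S*(7)=56.7220
k=6: j=0 S=50.3375 intr=25.4625 cont=23.9705 V=25.4625[EX]; j=1 S=63.9162 intr=11.8838 cont=11.1621 V=11.8838[EX]; j=2 S=81.1576 intr=0.0000 cont=2.2712 V=2.2712[hold]; j=3 S=103.0500 intr=0.0000 cont=0.0000 V=0.0000[hold]; j=4 S=130.8479 intr=0.0000 cont=0.0000 V=0.0000[hold]; j=5 S=166.1442 intr=0.0000 cont=0.0000 V=0.0000[hold]; j=6 S=210.9619 intr=0.0000 cont=0.0000 V=0.0000[hold]  S*(6)=63.9162
k=5: j=0 S=56.7220 intr=19.0780 cont=17.5861 V=19.0780[EX]; j=1 S=72.0228 intr=3.7772 cont=6.4289 V=6.4289[hold]; j=2 S=91.4510 intr=0.0000 cont=0.9929 V=0.9929[hold]; j=3 S=116.1201 intr=0.0000 cont=0.0000 V=0.0000[hold]; j=4 S=147.4436 intr=0.0000 cont=0.0000 V=0.0000[hold]; j=5 S=187.2167 intr=0.0000 cont=0.0000 V=0.0000[hold]  S*(5)=56.7220
k=4: j=0 S=63.9162 intr=11.8838 cont=11.8322 V=11.8838[EX]; j=1 S=81.1576 intr=0.0000 cont=3.3498 V=3.3498[hold]; j=2 S=103.0500 intr=0.0000 cont=0.4341 V=0.4341[hold]; j=3 S=130.8479 intr=0.0000 cont=0.0000 V=0.0000[hold]; j=4 S=166.1442 intr=0.0000 cont=0.0000 V=0.0000[hold]  S*(4)=63.9162
k=3: j=0 S=72.0228 intr=3.7772 cont=7.0147 V=7.0147[hold]; j=1 S=91.4510 intr=0.0000 cont=1.7002 V=1.7002[hold]; j=2 S=116.1201 intr=0.0000 cont=0.1898 V=0.1898[hold]; j=3 S=147.4436 intr=0.0000 cont=0.0000 V=0.0000[hold]  S*(3)=-
k=2: j=0 S=81.1576 intr=0.0000 cont=3.9901 V=3.9901[hold]; j=1 S=103.0500 intr=0.0000 cont=0.8463 V=0.8463[hold]; j=2 S=130.8479 intr=0.0000 cont=0.0830 V=0.0830[hold]  S*(2)=-
k=1: j=0 S=91.4510 intr=0.0000 cont=2.2040 V=2.2040[hold]; j=1 S=116.1201 intr=0.0000 cont=0.4151 V=0.4151[hold]  S*(1)=-
k=0: j=0 S=103.0500 intr=0.0000 cont=1.1890 V=1.1890[hold]  S*(0)=-

price = 1.1890
boundary = - - - - 63.9162 56.7220 63.9162 56.7220
tree:
1.1890
2.2040 0.4151
3.9901 0.8463 0.0830
7.0147 1.7002 0.1898 0.0000
11.8838 3.3498 0.4341 0.0000 0.0000
19.0780 6.4289 0.9929 0.0000 0.0000 0.0000
25.4625 11.8838 2.2712 0.0000 0.0000 0.0000 0.0000
31.1283 19.0780 5.1953 0.0000 0.0000 0.0000 0.0000 0.0000
36.1564 25.4625 11.8838 0.0000 0.0000 0.0000 0.0000 0.0000 0.0000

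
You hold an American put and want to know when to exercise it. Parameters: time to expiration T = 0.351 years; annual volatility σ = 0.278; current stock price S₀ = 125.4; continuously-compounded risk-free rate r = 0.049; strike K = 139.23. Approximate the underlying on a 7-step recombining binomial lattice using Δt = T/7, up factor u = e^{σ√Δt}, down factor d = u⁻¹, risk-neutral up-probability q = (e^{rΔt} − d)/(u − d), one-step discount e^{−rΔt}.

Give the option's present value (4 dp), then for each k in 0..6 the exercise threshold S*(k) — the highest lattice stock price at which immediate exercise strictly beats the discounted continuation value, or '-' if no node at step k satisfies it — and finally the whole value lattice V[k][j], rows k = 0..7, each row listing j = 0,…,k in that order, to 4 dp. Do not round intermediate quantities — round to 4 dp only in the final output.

price = 16.2605
boundary = - - 110.7201 104.0378 110.7201 117.8317 125.4000
tree:
16.2605
21.9097 10.7845
28.5099 15.5261 6.1743
35.1922 21.5176 9.7098 2.7277
41.4712 28.5099 14.7464 4.8043 0.6988
47.3713 35.1922 21.3983 8.2770 1.4128 0.0000
52.9153 41.4712 28.5099 13.8300 2.8566 0.0000 0.0000
58.1247 47.3713 35.1922 21.3983 5.7756 0.0000 0.0000 0.0000

Δt=0.05014  u=1.06423  d=0.93965  q=0.50419  discount=0.99755
step 7 (expiry): payoffs max(K−S,0) = 58.1247 47.3713 35.1922 21.3983 5.7756 0.0000 0.0000 0.0000
step 6: (k=6,j=0): S=86.3147, (K−S)⁺=52.9153, hold=52.5736 ⇒ V=52.9153 exercise | (k=6,j=1): S=97.7588, (K−S)⁺=41.4712, hold=41.1296 ⇒ V=41.4712 exercise | (k=6,j=2): S=110.7201, (K−S)⁺=28.5099, hold=28.1682 ⇒ V=28.5099 exercise | (k=6,j=3): S=125.4000, (K−S)⁺=13.8300, hold=13.4883 ⇒ V=13.8300 exercise | (k=6,j=4): S=142.0262, (K−S)⁺=0.0000, hold=2.8566 ⇒ V=2.8566 continue | (k=6,j=5): S=160.8568, (K−S)⁺=0.0000, hold=0.0000 ⇒ V=0.0000 continue | (k=6,j=6): S=182.1840, (K−S)⁺=0.0000, hold=0.0000 ⇒ V=0.0000 continue  boundary S*=125.4000
step 5: (k=5,j=0): S=91.8587, (K−S)⁺=47.3713, hold=47.0296 ⇒ V=47.3713 exercise | (k=5,j=1): S=104.0378, (K−S)⁺=35.1922, hold=34.8505 ⇒ V=35.1922 exercise | (k=5,j=2): S=117.8317, (K−S)⁺=21.3983, hold=21.0566 ⇒ V=21.3983 exercise | (k=5,j=3): S=133.4544, (K−S)⁺=5.7756, hold=8.2770 ⇒ V=8.2770 continue | (k=5,j=4): S=151.1485, (K−S)⁺=0.0000, hold=1.4128 ⇒ V=1.4128 continue | (k=5,j=5): S=171.1886, (K−S)⁺=0.0000, hold=0.0000 ⇒ V=0.0000 continue  boundary S*=117.8317
step 4: (k=4,j=0): S=97.7588, (K−S)⁺=41.4712, hold=41.1296 ⇒ V=41.4712 exercise | (k=4,j=1): S=110.7201, (K−S)⁺=28.5099, hold=28.1682 ⇒ V=28.5099 exercise | (k=4,j=2): S=125.4000, (K−S)⁺=13.8300, hold=14.7464 ⇒ V=14.7464 continue | (k=4,j=3): S=142.0262, (K−S)⁺=0.0000, hold=4.8043 ⇒ V=4.8043 continue | (k=4,j=4): S=160.8568, (K−S)⁺=0.0000, hold=0.6988 ⇒ V=0.6988 continue  boundary S*=110.7201
step 3: (k=3,j=0): S=104.0378, (K−S)⁺=35.1922, hold=34.8505 ⇒ V=35.1922 exercise | (k=3,j=1): S=117.8317, (K−S)⁺=21.3983, hold=21.5176 ⇒ V=21.5176 continue | (k=3,j=2): S=133.4544, (K−S)⁺=5.7756, hold=9.7098 ⇒ V=9.7098 continue | (k=3,j=3): S=151.1485, (K−S)⁺=0.0000, hold=2.7277 ⇒ V=2.7277 continue  boundary S*=104.0378
step 2: (k=2,j=0): S=110.7201, (K−S)⁺=28.5099, hold=28.2282 ⇒ V=28.5099 exercise | (k=2,j=1): S=125.4000, (K−S)⁺=13.8300, hold=15.5261 ⇒ V=15.5261 continue | (k=2,j=2): S=142.0262, (K−S)⁺=0.0000, hold=6.1743 ⇒ V=6.1743 continue  boundary S*=110.7201
step 1: (k=1,j=0): S=117.8317, (K−S)⁺=21.3983, hold=21.9097 ⇒ V=21.9097 continue | (k=1,j=1): S=133.4544, (K−S)⁺=5.7756, hold=10.7845 ⇒ V=10.7845 continue  boundary S*=-
step 0: (k=0,j=0): S=125.4000, (K−S)⁺=13.8300, hold=16.2605 ⇒ V=16.2605 continue  boundary S*=-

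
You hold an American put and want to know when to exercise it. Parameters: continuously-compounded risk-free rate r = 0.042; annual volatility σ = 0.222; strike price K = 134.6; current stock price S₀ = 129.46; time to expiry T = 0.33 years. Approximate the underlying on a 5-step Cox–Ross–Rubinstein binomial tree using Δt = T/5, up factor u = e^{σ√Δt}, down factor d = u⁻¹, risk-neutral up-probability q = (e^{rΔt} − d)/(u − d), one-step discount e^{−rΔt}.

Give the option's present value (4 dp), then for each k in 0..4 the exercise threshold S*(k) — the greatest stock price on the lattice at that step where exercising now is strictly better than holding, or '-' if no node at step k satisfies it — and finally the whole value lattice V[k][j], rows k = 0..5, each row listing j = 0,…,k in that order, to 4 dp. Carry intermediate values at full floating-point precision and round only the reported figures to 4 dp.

price = 8.6822
boundary = - - 115.5041 109.1009 115.5041
tree:
8.6822
13.1698 4.4191
19.0959 7.5493 1.4365
25.4991 12.3907 2.9401 0.0000
31.5473 19.0959 6.0177 0.0000 0.0000
37.2602 25.4991 12.3169 0.0000 0.0000 0.0000

params: Δt=0.06600 u=1.05869 d=0.94456 q=0.51007 e^(-rΔt)=0.99723
t_5 payoffs: 37.2602 25.4991 12.3169 0.0000 0.0000 0.0000
t_4: node(4,0) S=103.0527 payoff=31.5473 vs cont=31.1747 → 31.5473 [stop]  node(4,1) S=115.5041 payoff=19.0959 vs cont=18.7233 → 19.0959 [stop]  node(4,2) S=129.4600 payoff=5.1400 vs cont=6.0177 → 6.0177 [wait]  node(4,3) S=145.1021 payoff=0.0000 vs cont=0.0000 → 0.0000 [wait]  node(4,4) S=162.6342 payoff=0.0000 vs cont=0.0000 → 0.0000 [wait]  ⇒ S*(4)=115.5041
t_3: node(3,0) S=109.1009 payoff=25.4991 vs cont=25.1265 → 25.4991 [stop]  node(3,1) S=122.2831 payoff=12.3169 vs cont=12.3907 → 12.3907 [wait]  node(3,2) S=137.0581 payoff=0.0000 vs cont=2.9401 → 2.9401 [wait]  node(3,3) S=153.6182 payoff=0.0000 vs cont=0.0000 → 0.0000 [wait]  ⇒ S*(3)=109.1009
t_2: node(2,0) S=115.5041 payoff=19.0959 vs cont=18.7608 → 19.0959 [stop]  node(2,1) S=129.4600 payoff=5.1400 vs cont=7.5493 → 7.5493 [wait]  node(2,2) S=145.1021 payoff=0.0000 vs cont=1.4365 → 1.4365 [wait]  ⇒ S*(2)=115.5041
t_1: node(1,0) S=122.2831 payoff=12.3169 vs cont=13.1698 → 13.1698 [wait]  node(1,1) S=137.0581 payoff=0.0000 vs cont=4.4191 → 4.4191 [wait]  ⇒ S*(1)=-
t_0: node(0,0) S=129.4600 payoff=5.1400 vs cont=8.6822 → 8.6822 [wait]  ⇒ S*(0)=-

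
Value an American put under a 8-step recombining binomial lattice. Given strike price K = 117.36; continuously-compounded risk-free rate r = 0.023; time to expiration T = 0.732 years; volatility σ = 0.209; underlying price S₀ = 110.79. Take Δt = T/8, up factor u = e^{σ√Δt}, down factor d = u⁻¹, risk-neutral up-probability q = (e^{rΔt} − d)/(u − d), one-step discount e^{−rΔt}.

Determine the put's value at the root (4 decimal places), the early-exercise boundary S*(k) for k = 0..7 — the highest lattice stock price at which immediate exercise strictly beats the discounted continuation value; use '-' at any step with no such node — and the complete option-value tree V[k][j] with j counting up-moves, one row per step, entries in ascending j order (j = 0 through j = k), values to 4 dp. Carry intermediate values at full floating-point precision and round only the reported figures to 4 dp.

Δt=0.09150  u=1.06526  d=0.93874  q=0.50085  discount=0.99790
step 8 (expiry): payoffs max(K−S,0) = 50.5486 41.5436 31.3249 19.7289 6.5700 0.0000 0.0000 0.0000 0.0000
step 7: (k=7,j=0): S=71.1716, (K−S)⁺=46.1884, hold=45.9417 ⇒ V=46.1884 exercise | (k=7,j=1): S=80.7643, (K−S)⁺=36.5957, hold=36.3490 ⇒ V=36.5957 exercise | (k=7,j=2): S=91.6499, (K−S)⁺=25.7101, hold=25.4634 ⇒ V=25.7101 exercise | (k=7,j=3): S=104.0026, (K−S)⁺=13.3574, hold=13.1106 ⇒ V=13.3574 exercise | (k=7,j=4): S=118.0203, (K−S)⁺=0.0000, hold=3.2725 ⇒ V=3.2725 continue | (k=7,j=5): S=133.9274, (K−S)⁺=0.0000, hold=0.0000 ⇒ V=0.0000 continue | (k=7,j=6): S=151.9784, (K−S)⁺=0.0000, hold=0.0000 ⇒ V=0.0000 continue | (k=7,j=7): S=172.4623, (K−S)⁺=0.0000, hold=0.0000 ⇒ V=0.0000 continue  boundary S*=104.0026
step 6: (k=6,j=0): S=75.8164, (K−S)⁺=41.5436, hold=41.2969 ⇒ V=41.5436 exercise | (k=6,j=1): S=86.0351, (K−S)⁺=31.3249, hold=31.0782 ⇒ V=31.3249 exercise | (k=6,j=2): S=97.6311, (K−S)⁺=19.7289, hold=19.4822 ⇒ V=19.7289 exercise | (k=6,j=3): S=110.7900, (K−S)⁺=6.5700, hold=8.2889 ⇒ V=8.2889 continue | (k=6,j=4): S=125.7225, (K−S)⁺=0.0000, hold=1.6300 ⇒ V=1.6300 continue | (k=6,j=5): S=142.6677, (K−S)⁺=0.0000, hold=0.0000 ⇒ V=0.0000 continue | (k=6,j=6): S=161.8967, (K−S)⁺=0.0000, hold=0.0000 ⇒ V=0.0000 continue  boundary S*=97.6311
step 5: (k=5,j=0): S=80.7643, (K−S)⁺=36.5957, hold=36.3490 ⇒ V=36.5957 exercise | (k=5,j=1): S=91.6499, (K−S)⁺=25.7101, hold=25.4634 ⇒ V=25.7101 exercise | (k=5,j=2): S=104.0026, (K−S)⁺=13.3574, hold=13.9697 ⇒ V=13.9697 continue | (k=5,j=3): S=118.0203, (K−S)⁺=0.0000, hold=4.9434 ⇒ V=4.9434 continue | (k=5,j=4): S=133.9274, (K−S)⁺=0.0000, hold=0.8119 ⇒ V=0.8119 continue | (k=5,j=5): S=151.9784, (K−S)⁺=0.0000, hold=0.0000 ⇒ V=0.0000 continue  boundary S*=91.6499
step 4: (k=4,j=0): S=86.0351, (K−S)⁺=31.3249, hold=31.0782 ⇒ V=31.3249 exercise | (k=4,j=1): S=97.6311, (K−S)⁺=19.7289, hold=19.7883 ⇒ V=19.7883 continue | (k=4,j=2): S=110.7900, (K−S)⁺=6.5700, hold=9.4290 ⇒ V=9.4290 continue | (k=4,j=3): S=125.7225, (K−S)⁺=0.0000, hold=2.8681 ⇒ V=2.8681 continue | (k=4,j=4): S=142.6677, (K−S)⁺=0.0000, hold=0.4044 ⇒ V=0.4044 continue  boundary S*=86.0351
step 3: (k=3,j=0): S=91.6499, (K−S)⁺=25.7101, hold=25.4931 ⇒ V=25.7101 exercise | (k=3,j=1): S=104.0026, (K−S)⁺=13.3574, hold=14.5691 ⇒ V=14.5691 continue | (k=3,j=2): S=118.0203, (K−S)⁺=0.0000, hold=6.1301 ⇒ V=6.1301 continue | (k=3,j=3): S=133.9274, (K−S)⁺=0.0000, hold=1.6307 ⇒ V=1.6307 continue  boundary S*=91.6499
step 2: (k=2,j=0): S=97.6311, (K−S)⁺=19.7289, hold=20.0878 ⇒ V=20.0878 continue | (k=2,j=1): S=110.7900, (K−S)⁺=6.5700, hold=10.3207 ⇒ V=10.3207 continue | (k=2,j=2): S=125.7225, (K−S)⁺=0.0000, hold=3.8684 ⇒ V=3.8684 continue  boundary S*=-
step 1: (k=1,j=0): S=104.0026, (K−S)⁺=13.3574, hold=15.1640 ⇒ V=15.1640 continue | (k=1,j=1): S=118.0203, (K−S)⁺=0.0000, hold=7.0742 ⇒ V=7.0742 continue  boundary S*=-
step 0: (k=0,j=0): S=110.7900, (K−S)⁺=6.5700, hold=11.0888 ⇒ V=11.0888 continue  boundary S*=-

price = 11.0888
boundary = - - - 91.6499 86.0351 91.6499 97.6311 104.0026
tree:
11.0888
15.1640 7.0742
20.0878 10.3207 3.8684
25.7101 14.5691 6.1301 1.6307
31.3249 19.7883 9.4290 2.8681 0.4044
36.5957 25.7101 13.9697 4.9434 0.8119 0.0000
41.5436 31.3249 19.7289 8.2889 1.6300 0.0000 0.0000
46.1884 36.5957 25.7101 13.3574 3.2725 0.0000 0.0000 0.0000
50.5486 41.5436 31.3249 19.7289 6.5700 0.0000 0.0000 0.0000 0.0000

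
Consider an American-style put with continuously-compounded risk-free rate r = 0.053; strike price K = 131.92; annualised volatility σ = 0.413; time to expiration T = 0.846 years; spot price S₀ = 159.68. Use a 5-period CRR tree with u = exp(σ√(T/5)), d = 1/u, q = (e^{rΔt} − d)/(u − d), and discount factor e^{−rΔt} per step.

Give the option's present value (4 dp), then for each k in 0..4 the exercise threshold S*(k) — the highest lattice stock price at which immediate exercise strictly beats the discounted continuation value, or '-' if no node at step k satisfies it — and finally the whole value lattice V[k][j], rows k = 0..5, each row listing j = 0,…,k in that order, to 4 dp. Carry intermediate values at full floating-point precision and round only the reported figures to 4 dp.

params: Δt=0.16920 u=1.18517 d=0.84376 q=0.48402 e^(-rΔt)=0.99107
t_5 payoffs: 63.6305 35.9992 0.0000 0.0000 0.0000 0.0000
t_4: node(4,0) S=80.9344 payoff=50.9856 vs cont=49.8079 → 50.9856 [stop]  node(4,1) S=113.6821 payoff=18.2379 vs cont=18.4092 → 18.4092 [wait]  node(4,2) S=159.6800 payoff=0.0000 vs cont=0.0000 → 0.0000 [wait]  node(4,3) S=224.2896 payoff=0.0000 vs cont=0.0000 → 0.0000 [wait]  node(4,4) S=315.0415 payoff=0.0000 vs cont=0.0000 → 0.0000 [wait]  ⇒ S*(4)=80.9344
t_3: node(3,0) S=95.9208 payoff=35.9992 vs cont=34.9037 → 35.9992 [stop]  node(3,1) S=134.7321 payoff=0.0000 vs cont=9.4140 → 9.4140 [wait]  node(3,2) S=189.2474 payoff=0.0000 vs cont=0.0000 → 0.0000 [wait]  node(3,3) S=265.8205 payoff=0.0000 vs cont=0.0000 → 0.0000 [wait]  ⇒ S*(3)=95.9208
t_2: node(2,0) S=113.6821 payoff=18.2379 vs cont=22.9251 → 22.9251 [wait]  node(2,1) S=159.6800 payoff=0.0000 vs cont=4.8141 → 4.8141 [wait]  node(2,2) S=224.2896 payoff=0.0000 vs cont=0.0000 → 0.0000 [wait]  ⇒ S*(2)=-
t_1: node(1,0) S=134.7321 payoff=0.0000 vs cont=14.0327 → 14.0327 [wait]  node(1,1) S=189.2474 payoff=0.0000 vs cont=2.4618 → 2.4618 [wait]  ⇒ S*(1)=-
t_0: node(0,0) S=159.6800 payoff=0.0000 vs cont=8.3569 → 8.3569 [wait]  ⇒ S*(0)=-

price = 8.3569
boundary = - - - 95.9208 80.9344
tree:
8.3569
14.0327 2.4618
22.9251 4.8141 0.0000
35.9992 9.4140 0.0000 0.0000
50.9856 18.4092 0.0000 0.0000 0.0000
63.6305 35.9992 0.0000 0.0000 0.0000 0.0000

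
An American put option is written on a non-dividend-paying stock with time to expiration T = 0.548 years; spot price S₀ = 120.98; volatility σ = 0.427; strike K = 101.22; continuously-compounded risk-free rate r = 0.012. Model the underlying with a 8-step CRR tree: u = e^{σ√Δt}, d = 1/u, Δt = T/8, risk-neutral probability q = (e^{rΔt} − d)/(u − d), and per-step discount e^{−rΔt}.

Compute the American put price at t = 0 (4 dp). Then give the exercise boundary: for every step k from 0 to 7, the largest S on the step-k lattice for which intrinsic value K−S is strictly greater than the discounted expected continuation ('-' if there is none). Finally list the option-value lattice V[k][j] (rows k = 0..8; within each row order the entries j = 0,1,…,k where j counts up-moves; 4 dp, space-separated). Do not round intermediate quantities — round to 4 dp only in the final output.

price = 6.1265
boundary = - - - - - 69.1890 77.3700 86.5183
tree:
6.1265
9.0497 2.9161
13.0470 4.6607 0.9989
18.2718 7.3124 1.7469 0.1763
24.7086 11.2107 3.0295 0.3366 0.0000
32.0310 16.6829 5.2003 0.6427 0.0000 0.0000
39.3469 23.8500 8.8144 1.2269 0.0000 0.0000 0.0000
45.8892 32.0310 14.7017 2.3423 0.0000 0.0000 0.0000 0.0000
51.7398 39.3469 23.8500 4.4718 0.0000 0.0000 0.0000 0.0000 0.0000

Δt=0.06850, u=1.11824, d=0.89426, q=0.47576, disc=e^(-rΔt)=0.99918
k=8 terminal: V=max(K-S,0) → 51.7398 39.3469 23.8500 4.4718 0.0000 0.0000 0.0000 0.0000 0.0000
k=7: j=0 S=55.3308 intr=45.8892 cont=45.8061 V=45.8892[EX]; j=1 S=69.1890 intr=32.0310 cont=31.9478 V=32.0310[EX]; j=2 S=86.5183 intr=14.7017 cont=14.6186 V=14.7017[EX]; j=3 S=108.1878 intr=0.0000 cont=2.3423 V=2.3423[hold]; j=4 S=135.2848 intr=0.0000 cont=0.0000 V=0.0000[hold]; j=5 S=169.1685 intr=0.0000 cont=0.0000 V=0.0000[hold]; j=6 S=211.5388 intr=0.0000 cont=0.0000 V=0.0000[hold]; j=7 S=264.5212 intr=0.0000 cont=0.0000 V=0.0000[hold]  S*(7)=86.5183
k=6: j=0 S=61.8731 intr=39.3469 cont=39.2637 V=39.3469[EX]; j=1 S=77.3700 intr=23.8500 cont=23.7669 V=23.8500[EX]; j=2 S=96.7482 intr=4.4718 cont=8.8144 V=8.8144[hold]; j=3 S=120.9800 intr=0.0000 cont=1.2269 V=1.2269[hold]; j=4 S=151.2809 intr=0.0000 cont=0.0000 V=0.0000[hold]; j=5 S=189.1710 intr=0.0000 cont=0.0000 V=0.0000[hold]; j=6 S=236.5512 intr=0.0000 cont=0.0000 V=0.0000[hold]  S*(6)=77.3700
k=5: j=0 S=69.1890 intr=32.0310 cont=31.9478 V=32.0310[EX]; j=1 S=86.5183 intr=14.7017 cont=16.6829 V=16.6829[hold]; j=2 S=108.1878 intr=0.0000 cont=5.2003 V=5.2003[hold]; j=3 S=135.2848 intr=0.0000 cont=0.6427 V=0.6427[hold]; j=4 S=169.1685 intr=0.0000 cont=0.0000 V=0.0000[hold]; j=5 S=211.5388 intr=0.0000 cont=0.0000 V=0.0000[hold]  S*(5)=69.1890
k=4: j=0 S=77.3700 intr=23.8500 cont=24.7086 V=24.7086[hold]; j=1 S=96.7482 intr=4.4718 cont=11.2107 V=11.2107[hold]; j=2 S=120.9800 intr=0.0000 cont=3.0295 V=3.0295[hold]; j=3 S=151.2809 intr=0.0000 cont=0.3366 V=0.3366[hold]; j=4 S=189.1710 intr=0.0000 cont=0.0000 V=0.0000[hold]  S*(4)=-
k=3: j=0 S=86.5183 intr=14.7017 cont=18.2718 V=18.2718[hold]; j=1 S=108.1878 intr=0.0000 cont=7.3124 V=7.3124[hold]; j=2 S=135.2848 intr=0.0000 cont=1.7469 V=1.7469[hold]; j=3 S=169.1685 intr=0.0000 cont=0.1763 V=0.1763[hold]  S*(3)=-
k=2: j=0 S=96.7482 intr=4.4718 cont=13.0470 V=13.0470[hold]; j=1 S=120.9800 intr=0.0000 cont=4.6607 V=4.6607[hold]; j=2 S=151.2809 intr=0.0000 cont=0.9989 V=0.9989[hold]  S*(2)=-
k=1: j=0 S=108.1878 intr=0.0000 cont=9.0497 V=9.0497[hold]; j=1 S=135.2848 intr=0.0000 cont=2.9161 V=2.9161[hold]  S*(1)=-
k=0: j=0 S=120.9800 intr=0.0000 cont=6.1265 V=6.1265[hold]  S*(0)=-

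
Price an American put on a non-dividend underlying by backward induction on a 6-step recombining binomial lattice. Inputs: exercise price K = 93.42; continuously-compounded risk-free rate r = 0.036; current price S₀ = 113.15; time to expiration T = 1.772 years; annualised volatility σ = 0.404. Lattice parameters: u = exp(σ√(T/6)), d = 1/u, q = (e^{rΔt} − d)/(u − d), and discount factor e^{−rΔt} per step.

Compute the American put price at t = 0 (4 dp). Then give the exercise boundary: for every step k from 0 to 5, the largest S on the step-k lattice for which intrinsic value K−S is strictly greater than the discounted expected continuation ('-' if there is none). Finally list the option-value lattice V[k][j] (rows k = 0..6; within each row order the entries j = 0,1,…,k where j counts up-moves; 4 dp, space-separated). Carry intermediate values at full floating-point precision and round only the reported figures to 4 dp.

Δt=0.29533, u=1.24552, d=0.80288, q=0.46948, disc=e^(-rΔt)=0.98942
k=6 terminal: V=max(K-S,0) → 63.1123 46.4032 20.4820 0.0000 0.0000 0.0000 0.0000
k=5: j=0 S=37.7488 intr=55.6712 cont=54.6832 V=55.6712[EX]; j=1 S=58.5604 intr=34.8596 cont=33.8717 V=34.8596[EX]; j=2 S=90.8457 intr=2.5743 cont=10.7512 V=10.7512[hold]; j=3 S=140.9304 intr=0.0000 cont=0.0000 V=0.0000[hold]; j=4 S=218.6278 intr=0.0000 cont=0.0000 V=0.0000[hold]; j=5 S=339.1610 intr=0.0000 cont=0.0000 V=0.0000[hold]  S*(5)=58.5604
k=4: j=0 S=47.0168 intr=46.4032 cont=45.4152 V=46.4032[EX]; j=1 S=72.9380 intr=20.4820 cont=23.2923 V=23.2923[hold]; j=2 S=113.1500 intr=0.0000 cont=5.6434 V=5.6434[hold]; j=3 S=175.5315 intr=0.0000 cont=0.0000 V=0.0000[hold]; j=4 S=272.3050 intr=0.0000 cont=0.0000 V=0.0000[hold]  S*(4)=47.0168
k=3: j=0 S=58.5604 intr=34.8596 cont=35.1771 V=35.1771[hold]; j=1 S=90.8457 intr=2.5743 cont=14.8478 V=14.8478[hold]; j=2 S=140.9304 intr=0.0000 cont=2.9623 V=2.9623[hold]; j=3 S=218.6278 intr=0.0000 cont=0.0000 V=0.0000[hold]  S*(3)=-
k=2: j=0 S=72.9380 intr=20.4820 cont=25.3618 V=25.3618[hold]; j=1 S=113.1500 intr=0.0000 cont=9.1698 V=9.1698[hold]; j=2 S=175.5315 intr=0.0000 cont=1.5549 V=1.5549[hold]  S*(2)=-
k=1: j=0 S=90.8457 intr=2.5743 cont=17.5722 V=17.5722[hold]; j=1 S=140.9304 intr=0.0000 cont=5.5356 V=5.5356[hold]  S*(1)=-
k=0: j=0 S=113.1500 intr=0.0000 cont=11.7952 V=11.7952[hold]  S*(0)=-

price = 11.7952
boundary = - - - - 47.0168 58.5604
tree:
11.7952
17.5722 5.5356
25.3618 9.1698 1.5549
35.1771 14.8478 2.9623 0.0000
46.4032 23.2923 5.6434 0.0000 0.0000
55.6712 34.8596 10.7512 0.0000 0.0000 0.0000
63.1123 46.4032 20.4820 0.0000 0.0000 0.0000 0.0000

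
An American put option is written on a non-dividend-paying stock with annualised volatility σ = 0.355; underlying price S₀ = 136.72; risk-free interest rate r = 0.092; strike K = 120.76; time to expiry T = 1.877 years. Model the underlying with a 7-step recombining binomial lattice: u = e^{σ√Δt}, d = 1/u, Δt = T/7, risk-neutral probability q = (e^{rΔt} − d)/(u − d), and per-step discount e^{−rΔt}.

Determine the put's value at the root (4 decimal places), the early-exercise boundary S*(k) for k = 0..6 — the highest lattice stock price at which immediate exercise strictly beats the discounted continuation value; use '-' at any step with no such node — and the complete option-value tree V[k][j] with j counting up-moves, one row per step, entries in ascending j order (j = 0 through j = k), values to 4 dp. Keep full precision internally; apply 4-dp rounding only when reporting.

params: Δt=0.26814 u=1.20181 d=0.83208 q=0.52172 e^(-rΔt)=0.97563
t_7 payoffs: 83.0042 66.2276 41.9964 6.9982 0.0000 0.0000 0.0000 0.0000
t_6: node(6,0) S=45.3753 payoff=75.3847 vs cont=72.4421 → 75.3847 [stop]  node(6,1) S=65.5376 payoff=55.2224 vs cont=52.2798 → 55.2224 [stop]  node(6,2) S=94.6588 payoff=26.1012 vs cont=23.1586 → 26.1012 [stop]  node(6,3) S=136.7200 payoff=0.0000 vs cont=3.2655 → 3.2655 [wait]  node(6,4) S=197.4708 payoff=0.0000 vs cont=0.0000 → 0.0000 [wait]  node(6,5) S=285.2160 payoff=0.0000 vs cont=0.0000 → 0.0000 [wait]  node(6,6) S=411.9502 payoff=0.0000 vs cont=0.0000 → 0.0000 [wait]  ⇒ S*(6)=94.6588
t_5: node(5,0) S=54.5324 payoff=66.2276 vs cont=63.2850 → 66.2276 [stop]  node(5,1) S=78.7636 payoff=41.9964 vs cont=39.0538 → 41.9964 [stop]  node(5,2) S=113.7618 payoff=6.9982 vs cont=13.8415 → 13.8415 [wait]  node(5,3) S=164.3113 payoff=0.0000 vs cont=1.5238 → 1.5238 [wait]  node(5,4) S=237.3222 payoff=0.0000 vs cont=0.0000 → 0.0000 [wait]  node(5,5) S=342.7751 payoff=0.0000 vs cont=0.0000 → 0.0000 [wait]  ⇒ S*(5)=78.7636
t_4: node(4,0) S=65.5376 payoff=55.2224 vs cont=52.2798 → 55.2224 [stop]  node(4,1) S=94.6588 payoff=26.1012 vs cont=26.6419 → 26.6419 [wait]  node(4,2) S=136.7200 payoff=0.0000 vs cont=7.2344 → 7.2344 [wait]  node(4,3) S=197.4708 payoff=0.0000 vs cont=0.7110 → 0.7110 [wait]  node(4,4) S=285.2160 payoff=0.0000 vs cont=0.0000 → 0.0000 [wait]  ⇒ S*(4)=65.5376
t_3: node(3,0) S=78.7636 payoff=41.9964 vs cont=39.3290 → 41.9964 [stop]  node(3,1) S=113.7618 payoff=6.9982 vs cont=16.1141 → 16.1141 [wait]  node(3,2) S=164.3113 payoff=0.0000 vs cont=3.7376 → 3.7376 [wait]  node(3,3) S=237.3222 payoff=0.0000 vs cont=0.3318 → 0.3318 [wait]  ⇒ S*(3)=78.7636
t_2: node(2,0) S=94.6588 payoff=26.1012 vs cont=27.7987 → 27.7987 [wait]  node(2,1) S=136.7200 payoff=0.0000 vs cont=9.4217 → 9.4217 [wait]  node(2,2) S=197.4708 payoff=0.0000 vs cont=1.9129 → 1.9129 [wait]  ⇒ S*(2)=-
t_1: node(1,0) S=113.7618 payoff=6.9982 vs cont=17.7672 → 17.7672 [wait]  node(1,1) S=164.3113 payoff=0.0000 vs cont=5.3701 → 5.3701 [wait]  ⇒ S*(1)=-
t_0: node(0,0) S=136.7200 payoff=0.0000 vs cont=11.0240 → 11.0240 [wait]  ⇒ S*(0)=-

price = 11.0240
boundary = - - - 78.7636 65.5376 78.7636 94.6588
tree:
11.0240
17.7672 5.3701
27.7987 9.4217 1.9129
41.9964 16.1141 3.7376 0.3318
55.2224 26.6419 7.2344 0.7110 0.0000
66.2276 41.9964 13.8415 1.5238 0.0000 0.0000
75.3847 55.2224 26.1012 3.2655 0.0000 0.0000 0.0000
83.0042 66.2276 41.9964 6.9982 0.0000 0.0000 0.0000 0.0000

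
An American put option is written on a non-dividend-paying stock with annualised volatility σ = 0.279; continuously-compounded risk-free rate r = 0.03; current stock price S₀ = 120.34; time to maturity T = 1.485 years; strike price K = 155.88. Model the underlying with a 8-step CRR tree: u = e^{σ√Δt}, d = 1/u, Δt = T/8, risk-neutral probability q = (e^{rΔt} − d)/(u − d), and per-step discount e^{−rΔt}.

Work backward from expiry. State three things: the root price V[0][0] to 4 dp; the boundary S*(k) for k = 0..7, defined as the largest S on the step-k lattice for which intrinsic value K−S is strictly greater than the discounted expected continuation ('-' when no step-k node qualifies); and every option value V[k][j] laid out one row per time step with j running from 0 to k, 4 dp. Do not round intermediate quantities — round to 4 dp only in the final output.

price = 38.1100
boundary = - 106.7101 94.6240 106.7101 94.6240 106.7101 120.3400 135.7108
tree:
38.1100
49.1699 27.1747
61.2560 37.2317 17.1463
71.9732 49.1699 25.3839 8.8742
81.4766 61.2560 36.1815 14.5741 3.1167
89.9037 71.9732 49.1699 23.2424 5.8303 0.3630
97.3762 81.4766 61.2560 35.5400 10.8667 0.7203 0.0000
104.0024 89.9037 71.9732 49.1699 20.1692 1.4290 0.0000 0.0000
109.8782 97.3762 81.4766 61.2560 35.5400 2.8351 0.0000 0.0000 0.0000

Δt=0.18563  u=1.12773  d=0.88674  q=0.49316  discount=0.99445
step 8 (expiry): payoffs max(K−S,0) = 109.8782 97.3762 81.4766 61.2560 35.5400 2.8351 0.0000 0.0000 0.0000
step 7: (k=7,j=0): S=51.8776, (K−S)⁺=104.0024, hold=103.1368 ⇒ V=104.0024 exercise | (k=7,j=1): S=65.9763, (K−S)⁺=89.9037, hold=89.0380 ⇒ V=89.9037 exercise | (k=7,j=2): S=83.9068, (K−S)⁺=71.9732, hold=71.1076 ⇒ V=71.9732 exercise | (k=7,j=3): S=106.7101, (K−S)⁺=49.1699, hold=48.3042 ⇒ V=49.1699 exercise | (k=7,j=4): S=135.7108, (K−S)⁺=20.1692, hold=19.3036 ⇒ V=20.1692 exercise | (k=7,j=5): S=172.5930, (K−S)⁺=0.0000, hold=1.4290 ⇒ V=1.4290 continue | (k=7,j=6): S=219.4986, (K−S)⁺=0.0000, hold=0.0000 ⇒ V=0.0000 continue | (k=7,j=7): S=279.1518, (K−S)⁺=0.0000, hold=0.0000 ⇒ V=0.0000 continue  boundary S*=135.7108
step 6: (k=6,j=0): S=58.5038, (K−S)⁺=97.3762, hold=96.5106 ⇒ V=97.3762 exercise | (k=6,j=1): S=74.4034, (K−S)⁺=81.4766, hold=80.6110 ⇒ V=81.4766 exercise | (k=6,j=2): S=94.6240, (K−S)⁺=61.2560, hold=60.3904 ⇒ V=61.2560 exercise | (k=6,j=3): S=120.3400, (K−S)⁺=35.5400, hold=34.6744 ⇒ V=35.5400 exercise | (k=6,j=4): S=153.0449, (K−S)⁺=2.8351, hold=10.8667 ⇒ V=10.8667 continue | (k=6,j=5): S=194.6379, (K−S)⁺=0.0000, hold=0.7203 ⇒ V=0.7203 continue | (k=6,j=6): S=247.5347, (K−S)⁺=0.0000, hold=0.0000 ⇒ V=0.0000 continue  boundary S*=120.3400
step 5: (k=5,j=0): S=65.9763, (K−S)⁺=89.9037, hold=89.0380 ⇒ V=89.9037 exercise | (k=5,j=1): S=83.9068, (K−S)⁺=71.9732, hold=71.1076 ⇒ V=71.9732 exercise | (k=5,j=2): S=106.7101, (K−S)⁺=49.1699, hold=48.3042 ⇒ V=49.1699 exercise | (k=5,j=3): S=135.7108, (K−S)⁺=20.1692, hold=23.2424 ⇒ V=23.2424 continue | (k=5,j=4): S=172.5930, (K−S)⁺=0.0000, hold=5.8303 ⇒ V=5.8303 continue | (k=5,j=5): S=219.4986, (K−S)⁺=0.0000, hold=0.3630 ⇒ V=0.3630 continue  boundary S*=106.7101
step 4: (k=4,j=0): S=74.4034, (K−S)⁺=81.4766, hold=80.6110 ⇒ V=81.4766 exercise | (k=4,j=1): S=94.6240, (K−S)⁺=61.2560, hold=60.3904 ⇒ V=61.2560 exercise | (k=4,j=2): S=120.3400, (K−S)⁺=35.5400, hold=36.1815 ⇒ V=36.1815 continue | (k=4,j=3): S=153.0449, (K−S)⁺=2.8351, hold=14.5741 ⇒ V=14.5741 continue | (k=4,j=4): S=194.6379, (K−S)⁺=0.0000, hold=3.1167 ⇒ V=3.1167 continue  boundary S*=94.6240
step 3: (k=3,j=0): S=83.9068, (K−S)⁺=71.9732, hold=71.1076 ⇒ V=71.9732 exercise | (k=3,j=1): S=106.7101, (K−S)⁺=49.1699, hold=48.6188 ⇒ V=49.1699 exercise | (k=3,j=2): S=135.7108, (K−S)⁺=20.1692, hold=25.3839 ⇒ V=25.3839 continue | (k=3,j=3): S=172.5930, (K−S)⁺=0.0000, hold=8.8742 ⇒ V=8.8742 continue  boundary S*=106.7101
step 2: (k=2,j=0): S=94.6240, (K−S)⁺=61.2560, hold=60.3904 ⇒ V=61.2560 exercise | (k=2,j=1): S=120.3400, (K−S)⁺=35.5400, hold=37.2317 ⇒ V=37.2317 continue | (k=2,j=2): S=153.0449, (K−S)⁺=2.8351, hold=17.1463 ⇒ V=17.1463 continue  boundary S*=94.6240
step 1: (k=1,j=0): S=106.7101, (K−S)⁺=49.1699, hold=49.1339 ⇒ V=49.1699 exercise | (k=1,j=1): S=135.7108, (K−S)⁺=20.1692, hold=27.1747 ⇒ V=27.1747 continue  boundary S*=106.7101
step 0: (k=0,j=0): S=120.3400, (K−S)⁺=35.5400, hold=38.1100 ⇒ V=38.1100 continue  boundary S*=-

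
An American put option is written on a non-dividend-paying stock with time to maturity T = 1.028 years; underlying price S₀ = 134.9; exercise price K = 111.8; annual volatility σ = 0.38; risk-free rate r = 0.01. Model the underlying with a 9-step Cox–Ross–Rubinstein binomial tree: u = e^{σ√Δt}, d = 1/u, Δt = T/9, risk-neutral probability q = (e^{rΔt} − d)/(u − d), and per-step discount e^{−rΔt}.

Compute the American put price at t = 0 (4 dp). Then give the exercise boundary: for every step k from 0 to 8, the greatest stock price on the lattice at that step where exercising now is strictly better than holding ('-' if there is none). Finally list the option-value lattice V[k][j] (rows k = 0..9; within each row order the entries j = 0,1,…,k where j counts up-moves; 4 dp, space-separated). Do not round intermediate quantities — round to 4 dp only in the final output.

Δt=0.11422  u=1.13704  d=0.87948  q=0.47237  discount=0.99886
step 9 (expiry): payoffs max(K−S,0) = 69.3348 56.8986 40.8202 20.0332 0.0000 0.0000 0.0000 0.0000 0.0000 0.0000
step 8: (k=8,j=0): S=48.2846, (K−S)⁺=63.5154, hold=63.3878 ⇒ V=63.5154 exercise | (k=8,j=1): S=62.4251, (K−S)⁺=49.3749, hold=49.2473 ⇒ V=49.3749 exercise | (k=8,j=2): S=80.7068, (K−S)⁺=31.0932, hold=30.9656 ⇒ V=31.0932 exercise | (k=8,j=3): S=104.3424, (K−S)⁺=7.4576, hold=10.5580 ⇒ V=10.5580 continue | (k=8,j=4): S=134.9000, (K−S)⁺=0.0000, hold=0.0000 ⇒ V=0.0000 continue | (k=8,j=5): S=174.4066, (K−S)⁺=0.0000, hold=0.0000 ⇒ V=0.0000 continue | (k=8,j=6): S=225.4830, (K−S)⁺=0.0000, hold=0.0000 ⇒ V=0.0000 continue | (k=8,j=7): S=291.5176, (K−S)⁺=0.0000, hold=0.0000 ⇒ V=0.0000 continue | (k=8,j=8): S=376.8909, (K−S)⁺=0.0000, hold=0.0000 ⇒ V=0.0000 continue  boundary S*=80.7068
step 7: (k=7,j=0): S=54.9014, (K−S)⁺=56.8986, hold=56.7709 ⇒ V=56.8986 exercise | (k=7,j=1): S=70.9798, (K−S)⁺=40.8202, hold=40.6926 ⇒ V=40.8202 exercise | (k=7,j=2): S=91.7668, (K−S)⁺=20.0332, hold=21.3685 ⇒ V=21.3685 continue | (k=7,j=3): S=118.6415, (K−S)⁺=0.0000, hold=5.5643 ⇒ V=5.5643 continue | (k=7,j=4): S=153.3866, (K−S)⁺=0.0000, hold=0.0000 ⇒ V=0.0000 continue | (k=7,j=5): S=198.3071, (K−S)⁺=0.0000, hold=0.0000 ⇒ V=0.0000 continue | (k=7,j=6): S=256.3830, (K−S)⁺=0.0000, hold=0.0000 ⇒ V=0.0000 continue | (k=7,j=7): S=331.4669, (K−S)⁺=0.0000, hold=0.0000 ⇒ V=0.0000 continue  boundary S*=70.9798
step 6: (k=6,j=0): S=62.4251, (K−S)⁺=49.3749, hold=49.2473 ⇒ V=49.3749 exercise | (k=6,j=1): S=80.7068, (K−S)⁺=31.0932, hold=31.5956 ⇒ V=31.5956 continue | (k=6,j=2): S=104.3424, (K−S)⁺=7.4576, hold=13.8871 ⇒ V=13.8871 continue | (k=6,j=3): S=134.9000, (K−S)⁺=0.0000, hold=2.9325 ⇒ V=2.9325 continue | (k=6,j=4): S=174.4066, (K−S)⁺=0.0000, hold=0.0000 ⇒ V=0.0000 continue | (k=6,j=5): S=225.4830, (K−S)⁺=0.0000, hold=0.0000 ⇒ V=0.0000 continue | (k=6,j=6): S=291.5176, (K−S)⁺=0.0000, hold=0.0000 ⇒ V=0.0000 continue  boundary S*=62.4251
step 5: (k=5,j=0): S=70.9798, (K−S)⁺=40.8202, hold=40.9296 ⇒ V=40.9296 continue | (k=5,j=1): S=91.7668, (K−S)⁺=20.0332, hold=23.2040 ⇒ V=23.2040 continue | (k=5,j=2): S=118.6415, (K−S)⁺=0.0000, hold=8.7025 ⇒ V=8.7025 continue | (k=5,j=3): S=153.3866, (K−S)⁺=0.0000, hold=1.5455 ⇒ V=1.5455 continue | (k=5,j=4): S=198.3071, (K−S)⁺=0.0000, hold=0.0000 ⇒ V=0.0000 continue | (k=5,j=5): S=256.3830, (K−S)⁺=0.0000, hold=0.0000 ⇒ V=0.0000 continue  boundary S*=-
step 4: (k=4,j=0): S=80.7068, (K−S)⁺=31.0932, hold=32.5194 ⇒ V=32.5194 continue | (k=4,j=1): S=104.3424, (K−S)⁺=7.4576, hold=16.3352 ⇒ V=16.3352 continue | (k=4,j=2): S=134.9000, (K−S)⁺=0.0000, hold=5.3156 ⇒ V=5.3156 continue | (k=4,j=3): S=174.4066, (K−S)⁺=0.0000, hold=0.8145 ⇒ V=0.8145 continue | (k=4,j=4): S=225.4830, (K−S)⁺=0.0000, hold=0.0000 ⇒ V=0.0000 continue  boundary S*=-
step 3: (k=3,j=0): S=91.7668, (K−S)⁺=20.0332, hold=24.8460 ⇒ V=24.8460 continue | (k=3,j=1): S=118.6415, (K−S)⁺=0.0000, hold=11.1171 ⇒ V=11.1171 continue | (k=3,j=2): S=153.3866, (K−S)⁺=0.0000, hold=3.1858 ⇒ V=3.1858 continue | (k=3,j=3): S=198.3071, (K−S)⁺=0.0000, hold=0.4293 ⇒ V=0.4293 continue  boundary S*=-
step 2: (k=2,j=0): S=104.3424, (K−S)⁺=7.4576, hold=18.3399 ⇒ V=18.3399 continue | (k=2,j=1): S=134.9000, (K−S)⁺=0.0000, hold=7.3622 ⇒ V=7.3622 continue | (k=2,j=2): S=174.4066, (K−S)⁺=0.0000, hold=1.8815 ⇒ V=1.8815 continue  boundary S*=-
step 1: (k=1,j=0): S=118.6415, (K−S)⁺=0.0000, hold=13.1393 ⇒ V=13.1393 continue | (k=1,j=1): S=153.3866, (K−S)⁺=0.0000, hold=4.7678 ⇒ V=4.7678 continue  boundary S*=-
step 0: (k=0,j=0): S=134.9000, (K−S)⁺=0.0000, hold=9.1743 ⇒ V=9.1743 continue  boundary S*=-

price = 9.1743
boundary = - - - - - - 62.4251 70.9798 80.7068
tree:
9.1743
13.1393 4.7678
18.3399 7.3622 1.8815
24.8460 11.1171 3.1858 0.4293
32.5194 16.3352 5.3156 0.8145 0.0000
40.9296 23.2040 8.7025 1.5455 0.0000 0.0000
49.3749 31.5956 13.8871 2.9325 0.0000 0.0000 0.0000
56.8986 40.8202 21.3685 5.5643 0.0000 0.0000 0.0000 0.0000
63.5154 49.3749 31.0932 10.5580 0.0000 0.0000 0.0000 0.0000 0.0000
69.3348 56.8986 40.8202 20.0332 0.0000 0.0000 0.0000 0.0000 0.0000 0.0000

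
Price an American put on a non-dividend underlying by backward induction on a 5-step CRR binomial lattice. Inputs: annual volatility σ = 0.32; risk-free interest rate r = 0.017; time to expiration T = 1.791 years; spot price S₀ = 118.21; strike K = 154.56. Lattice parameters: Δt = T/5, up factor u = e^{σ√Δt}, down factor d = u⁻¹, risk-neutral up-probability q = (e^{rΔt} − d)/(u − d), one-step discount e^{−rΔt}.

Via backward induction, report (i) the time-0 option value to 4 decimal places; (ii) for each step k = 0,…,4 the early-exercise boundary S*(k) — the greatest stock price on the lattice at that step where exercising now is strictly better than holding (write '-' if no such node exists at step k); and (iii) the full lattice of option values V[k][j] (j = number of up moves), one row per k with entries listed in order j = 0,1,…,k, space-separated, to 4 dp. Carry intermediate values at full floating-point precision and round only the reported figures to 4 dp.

Δt=0.35820  u=1.21109  d=0.82570  q=0.46812  discount=0.99393
step 5 (expiry): payoffs max(K−S,0) = 109.1893 88.0133 56.9536 11.3972 0.0000 0.0000
step 4: (k=4,j=0): S=54.9479, (K−S)⁺=99.6121, hold=98.6738 ⇒ V=99.6121 exercise | (k=4,j=1): S=80.5940, (K−S)⁺=73.9660, hold=73.0277 ⇒ V=73.9660 exercise | (k=4,j=2): S=118.2100, (K−S)⁺=36.3500, hold=35.4117 ⇒ V=36.3500 exercise | (k=4,j=3): S=173.3827, (K−S)⁺=0.0000, hold=6.0252 ⇒ V=6.0252 continue | (k=4,j=4): S=254.3065, (K−S)⁺=0.0000, hold=0.0000 ⇒ V=0.0000 continue  boundary S*=118.2100
step 3: (k=3,j=0): S=66.5467, (K−S)⁺=88.0133, hold=87.0749 ⇒ V=88.0133 exercise | (k=3,j=1): S=97.6064, (K−S)⁺=56.9536, hold=56.0153 ⇒ V=56.9536 exercise | (k=3,j=2): S=143.1628, (K−S)⁺=11.3972, hold=22.0200 ⇒ V=22.0200 continue | (k=3,j=3): S=209.9818, (K−S)⁺=0.0000, hold=3.1853 ⇒ V=3.1853 continue  boundary S*=97.6064
step 2: (k=2,j=0): S=80.5940, (K−S)⁺=73.9660, hold=73.0277 ⇒ V=73.9660 exercise | (k=2,j=1): S=118.2100, (K−S)⁺=36.3500, hold=40.3542 ⇒ V=40.3542 continue | (k=2,j=2): S=173.3827, (K−S)⁺=0.0000, hold=13.1230 ⇒ V=13.1230 continue  boundary S*=80.5940
step 1: (k=1,j=0): S=97.6064, (K−S)⁺=56.9536, hold=57.8783 ⇒ V=57.8783 continue | (k=1,j=1): S=143.1628, (K−S)⁺=11.3972, hold=27.4393 ⇒ V=27.4393 continue  boundary S*=-
step 0: (k=0,j=0): S=118.2100, (K−S)⁺=36.3500, hold=43.3645 ⇒ V=43.3645 continue  boundary S*=-

price = 43.3645
boundary = - - 80.5940 97.6064 118.2100
tree:
43.3645
57.8783 27.4393
73.9660 40.3542 13.1230
88.0133 56.9536 22.0200 3.1853
99.6121 73.9660 36.3500 6.0252 0.0000
109.1893 88.0133 56.9536 11.3972 0.0000 0.0000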